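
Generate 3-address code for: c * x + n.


Break into single-operator statements:
t1 = c * x
t2 = t1 + n


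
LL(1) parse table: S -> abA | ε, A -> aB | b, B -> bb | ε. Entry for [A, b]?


For [A, b]: 'b' ∈ FIRST(b)
Entry: A -> b


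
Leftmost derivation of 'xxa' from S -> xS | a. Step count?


Derivation: S => xS => xxS => xxa
Steps: 3


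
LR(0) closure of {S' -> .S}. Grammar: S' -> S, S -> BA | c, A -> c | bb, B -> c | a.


Start: S' -> .S
For each item with dot before a nonterminal B, add B -> .γ for every B-production
Closure: [S' -> .S, S -> .BA, S -> .c, B -> .c, B -> .a]


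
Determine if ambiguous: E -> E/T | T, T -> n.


precedence layered via separate nonterminal T: deterministic
Unambiguous


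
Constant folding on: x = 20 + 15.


20 + 15 = 35 at compile time
Optimized: x = 35


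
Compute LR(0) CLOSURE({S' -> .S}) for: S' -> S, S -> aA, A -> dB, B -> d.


Start: S' -> .S
For each item with dot before a nonterminal B, add B -> .γ for every B-production
Closure: [S' -> .S, S -> .aA]


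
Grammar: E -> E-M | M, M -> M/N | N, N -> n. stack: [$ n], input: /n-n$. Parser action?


'n' on top is the handle for N -> n
Action: reduce (N -> n)


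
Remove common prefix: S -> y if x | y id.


Common prefix: 'y'
Factored: S -> y S', S' -> if x | id


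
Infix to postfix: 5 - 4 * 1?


* has higher precedence, evaluate 4*1 first
Postfix: 5 4 1 * -


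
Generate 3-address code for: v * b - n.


Break into single-operator statements:
t1 = v * b
t2 = t1 - n


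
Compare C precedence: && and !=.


'!=' is equality (level 6); '&&' is logical AND (level 2)
Higher level binds tighter
'!=' has higher precedence than '&&'


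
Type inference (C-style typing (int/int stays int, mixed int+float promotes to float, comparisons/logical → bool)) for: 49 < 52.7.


Operand types: int < float
Rule: comparison yields bool
Result type: bool


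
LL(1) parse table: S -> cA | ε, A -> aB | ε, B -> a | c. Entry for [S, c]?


For [S, c]: 'c' ∈ FIRST(cA)
Entry: S -> cA


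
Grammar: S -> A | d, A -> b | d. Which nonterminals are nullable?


A nonterminal is nullable iff some alternative derives ε (directly, or every symbol in it is nullable)
Nullable: {}


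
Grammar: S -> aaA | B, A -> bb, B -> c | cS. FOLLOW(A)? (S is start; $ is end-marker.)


$ ∈ FOLLOW(S). For each A -> αBβ: add FIRST(β)\{ε} to FOLLOW(B); if β nullable, add FOLLOW(A).
FOLLOW(A) = {$}


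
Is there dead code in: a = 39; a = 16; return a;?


first assignment to a is overwritten before any read
Dead: 'a = 39'


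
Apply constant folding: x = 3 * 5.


3 * 5 = 15 at compile time
Optimized: x = 15


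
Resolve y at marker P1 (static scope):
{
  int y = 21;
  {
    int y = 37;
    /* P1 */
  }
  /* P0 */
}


y declared in the same block as P1
y = 37


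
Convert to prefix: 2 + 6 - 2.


left-to-right (same/higher precedence on left): tree is (- (+ 2 6) 2)
Prefix: - + 2 6 2


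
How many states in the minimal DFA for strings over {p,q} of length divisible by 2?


Track length mod 2: states 0..1, accept at 0
Minimal DFA: 2 states


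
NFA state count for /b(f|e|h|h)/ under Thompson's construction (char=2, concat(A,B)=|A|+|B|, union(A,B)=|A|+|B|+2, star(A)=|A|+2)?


Syntax tree has 5 char leaf(s), 3 union(s), 0 star(s)
chars contribute 5×2 = 10; each union adds +2; each star adds +2
Total: 10 + 6 + 0 = 16 states


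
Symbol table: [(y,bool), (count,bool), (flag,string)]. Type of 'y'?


Lookup 'y' → type bool


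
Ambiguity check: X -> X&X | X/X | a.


'a&a/a' has two parse trees (no precedence encoded between & and /)
Ambiguous


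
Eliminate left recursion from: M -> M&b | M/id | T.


Left-recursive alternatives: M&b, M/id; non-recursive: T
Introduce M': M -> TM', M' -> &bM' | /idM' | ε


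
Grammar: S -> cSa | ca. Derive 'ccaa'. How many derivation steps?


Derivation: S => cSa => ccaa
Steps: 2


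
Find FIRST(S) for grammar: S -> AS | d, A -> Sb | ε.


Per alternative of S: FIRST(AS) = {d}; FIRST(d) = {d}
FIRST(S) = {d}


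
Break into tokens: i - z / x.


Scan left to right, longest-match per lexeme
Tokens: ID(i), OP(-), ID(z), OP(/), ID(x)


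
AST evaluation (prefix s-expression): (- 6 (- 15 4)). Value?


Evaluate inner: (- 15 4) = 11
Evaluate root: (- 6 11) = -5
Result: -5


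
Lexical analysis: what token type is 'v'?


Pattern: letter/underscore followed by alphanumerics, not a keyword
Type: IDENTIFIER


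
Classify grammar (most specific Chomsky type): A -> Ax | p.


Left-linear: every RHS is a terminal or one nonterminal followed by a terminal
Classification: Type 3 (Regular)


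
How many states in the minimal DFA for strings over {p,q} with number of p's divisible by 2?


Track (count of p) mod 2: states 0..1, accept at 0
Minimal DFA: 2 states


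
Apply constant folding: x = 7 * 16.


7 * 16 = 112 at compile time
Optimized: x = 112


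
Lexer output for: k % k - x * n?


Scan left to right, longest-match per lexeme
Tokens: ID(k), OP(%), ID(k), OP(-), ID(x), OP(*), ID(n)


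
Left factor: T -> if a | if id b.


Common prefix: 'if'
Factored: T -> if T', T' -> a | id b


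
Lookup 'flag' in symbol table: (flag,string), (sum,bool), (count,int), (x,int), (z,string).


Lookup 'flag' → type string


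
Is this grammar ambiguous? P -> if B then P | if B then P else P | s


dangling else: 'if B then if B then s else s' parses two ways
Ambiguous


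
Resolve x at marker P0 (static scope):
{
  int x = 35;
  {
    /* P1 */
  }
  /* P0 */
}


x declared in the same block as P0
x = 35


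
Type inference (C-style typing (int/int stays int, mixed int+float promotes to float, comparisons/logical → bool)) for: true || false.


Operand types: bool || bool
Rule: logical operators take bool operands and yield bool
Result type: bool


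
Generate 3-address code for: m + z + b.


Break into single-operator statements:
t1 = m + z
t2 = t1 + b


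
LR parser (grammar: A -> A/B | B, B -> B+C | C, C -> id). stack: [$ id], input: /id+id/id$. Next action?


'id' on top is the handle for C -> id
Action: reduce (C -> id)


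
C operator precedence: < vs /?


'/' is multiplicative (level 10); '<' is relational (level 7)
Higher level binds tighter
'/' has higher precedence than '<'


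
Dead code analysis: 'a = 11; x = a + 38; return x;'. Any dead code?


a is read by x's definition; x is returned
No dead code


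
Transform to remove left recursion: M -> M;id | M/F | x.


Left-recursive alternatives: M;id, M/F; non-recursive: x
Introduce M': M -> xM', M' -> ;idM' | /FM' | ε


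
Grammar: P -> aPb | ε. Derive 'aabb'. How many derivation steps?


Derivation: P => aPb => aaPbb => aabb
Steps: 3


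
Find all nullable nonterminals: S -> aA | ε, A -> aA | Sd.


A nonterminal is nullable iff some alternative derives ε (directly, or every symbol in it is nullable)
Nullable: {S}


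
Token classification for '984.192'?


Pattern: digits with a decimal point
Type: FLOAT_LITERAL


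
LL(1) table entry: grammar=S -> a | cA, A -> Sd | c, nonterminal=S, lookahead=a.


For [S, a]: 'a' ∈ FIRST(a)
Entry: S -> a


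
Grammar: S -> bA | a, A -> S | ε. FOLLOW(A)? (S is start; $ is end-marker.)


$ ∈ FOLLOW(S). For each A -> αBβ: add FIRST(β)\{ε} to FOLLOW(B); if β nullable, add FOLLOW(A).
FOLLOW(A) = {$}


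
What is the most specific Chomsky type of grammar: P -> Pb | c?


Left-linear: every RHS is a terminal or one nonterminal followed by a terminal
Classification: Type 3 (Regular)


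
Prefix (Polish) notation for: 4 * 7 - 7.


left-to-right (same/higher precedence on left): tree is (- (* 4 7) 7)
Prefix: - * 4 7 7


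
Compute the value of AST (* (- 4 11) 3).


Evaluate inner: (- 4 11) = -7
Evaluate root: (* -7 3) = -21
Result: -21


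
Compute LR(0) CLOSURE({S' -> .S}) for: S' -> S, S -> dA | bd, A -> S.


Start: S' -> .S
For each item with dot before a nonterminal B, add B -> .γ for every B-production
Closure: [S' -> .S, S -> .dA, S -> .bd]


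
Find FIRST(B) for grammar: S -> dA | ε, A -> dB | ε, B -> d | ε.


Per alternative of B: FIRST(d) = {d}; FIRST(ε) = {ε}
FIRST(B) = {d, ε}


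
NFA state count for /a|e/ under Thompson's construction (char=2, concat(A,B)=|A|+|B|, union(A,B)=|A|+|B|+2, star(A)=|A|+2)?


Syntax tree has 2 char leaf(s), 1 union(s), 0 star(s)
chars contribute 2×2 = 4; each union adds +2; each star adds +2
Total: 4 + 2 + 0 = 6 states


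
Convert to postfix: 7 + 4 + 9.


Left to right (same or higher precedence on left)
Postfix: 7 4 + 9 +


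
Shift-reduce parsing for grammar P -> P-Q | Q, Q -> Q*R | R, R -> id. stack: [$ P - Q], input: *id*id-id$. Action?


'*' can extend Q; shift to build Q -> Q*R
Action: shift


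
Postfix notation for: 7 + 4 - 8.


Left to right (same or higher precedence on left)
Postfix: 7 4 + 8 -


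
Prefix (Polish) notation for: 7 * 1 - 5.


left-to-right (same/higher precedence on left): tree is (- (* 7 1) 5)
Prefix: - * 7 1 5


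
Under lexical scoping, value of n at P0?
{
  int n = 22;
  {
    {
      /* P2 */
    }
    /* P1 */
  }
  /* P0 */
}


n declared in the same block as P0
n = 22


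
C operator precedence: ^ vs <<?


'<<' is shift (level 8); '^' is bitwise XOR (level 4)
Higher level binds tighter
'<<' has higher precedence than '^'


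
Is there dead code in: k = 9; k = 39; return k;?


first assignment to k is overwritten before any read
Dead: 'k = 9'


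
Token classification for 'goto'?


Pattern: reserved word
Type: KEYWORD


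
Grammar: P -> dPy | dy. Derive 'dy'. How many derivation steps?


Derivation: P => dy
Steps: 1


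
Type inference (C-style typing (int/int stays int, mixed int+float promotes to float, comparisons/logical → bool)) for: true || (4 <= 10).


Operand types: bool || bool
Rule: logical operators take bool operands and yield bool
Result type: bool


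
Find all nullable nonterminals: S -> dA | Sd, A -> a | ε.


A nonterminal is nullable iff some alternative derives ε (directly, or every symbol in it is nullable)
Nullable: {A}


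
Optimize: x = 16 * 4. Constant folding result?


16 * 4 = 64 at compile time
Optimized: x = 64


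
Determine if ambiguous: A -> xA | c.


right-linear, alternatives start with distinct terminals 'x' vs 'c': unique leftmost derivation
Unambiguous


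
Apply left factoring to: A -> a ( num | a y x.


Common prefix: 'a'
Factored: A -> a A', A' -> ( num | y x


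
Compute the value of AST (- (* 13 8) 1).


Evaluate inner: (* 13 8) = 104
Evaluate root: (- 104 1) = 103
Result: 103


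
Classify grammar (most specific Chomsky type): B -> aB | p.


Right-linear: every RHS is a terminal or a terminal followed by one nonterminal
Classification: Type 3 (Regular)


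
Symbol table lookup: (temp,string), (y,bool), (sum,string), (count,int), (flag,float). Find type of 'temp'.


Lookup 'temp' → type string


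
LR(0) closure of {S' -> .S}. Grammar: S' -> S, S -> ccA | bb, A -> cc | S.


Start: S' -> .S
For each item with dot before a nonterminal B, add B -> .γ for every B-production
Closure: [S' -> .S, S -> .ccA, S -> .bb]


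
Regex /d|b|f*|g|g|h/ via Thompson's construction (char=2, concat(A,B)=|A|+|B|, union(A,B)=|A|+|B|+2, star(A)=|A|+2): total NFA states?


Syntax tree has 6 char leaf(s), 5 union(s), 1 star(s)
chars contribute 6×2 = 12; each union adds +2; each star adds +2
Total: 12 + 10 + 2 = 24 states


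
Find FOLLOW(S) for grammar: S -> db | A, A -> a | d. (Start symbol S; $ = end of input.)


$ ∈ FOLLOW(S). For each A -> αBβ: add FIRST(β)\{ε} to FOLLOW(B); if β nullable, add FOLLOW(A).
FOLLOW(S) = {$}


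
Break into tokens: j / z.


Scan left to right, longest-match per lexeme
Tokens: ID(j), OP(/), ID(z)


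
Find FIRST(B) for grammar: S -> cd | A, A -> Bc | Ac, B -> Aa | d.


Per alternative of B: FIRST(Aa) = {d}; FIRST(d) = {d}
FIRST(B) = {d}


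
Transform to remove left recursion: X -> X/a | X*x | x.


Left-recursive alternatives: X/a, X*x; non-recursive: x
Introduce X': X -> xX', X' -> /aX' | *xX' | ε


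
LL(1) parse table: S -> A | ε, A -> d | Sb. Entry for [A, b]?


For [A, b]: 'b' ∈ FIRST(Sb)
Entry: A -> Sb


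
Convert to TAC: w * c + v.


Break into single-operator statements:
t1 = w * c
t2 = t1 + v


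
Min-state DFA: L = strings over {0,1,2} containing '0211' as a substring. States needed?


KMP-style automaton: 4 progress states + 1 absorbing accept = 5
Minimal DFA: 5 states


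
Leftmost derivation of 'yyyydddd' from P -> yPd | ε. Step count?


Derivation: P => yPd => yyPdd => yyyPddd => yyyyPdddd => yyyydddd
Steps: 5


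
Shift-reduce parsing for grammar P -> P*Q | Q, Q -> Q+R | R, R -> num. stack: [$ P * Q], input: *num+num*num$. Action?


handle 'P*Q' on top; lookahead ∈ FOLLOW(P) = {*, $}
Action: reduce (P -> P*Q)


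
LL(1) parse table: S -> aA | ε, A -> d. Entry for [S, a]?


For [S, a]: 'a' ∈ FIRST(aA)
Entry: S -> aA


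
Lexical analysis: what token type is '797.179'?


Pattern: digits with a decimal point
Type: FLOAT_LITERAL


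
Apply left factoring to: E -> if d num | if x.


Common prefix: 'if'
Factored: E -> if E', E' -> d num | x


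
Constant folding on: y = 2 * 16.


2 * 16 = 32 at compile time
Optimized: y = 32


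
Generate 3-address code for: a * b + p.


Break into single-operator statements:
t1 = a * b
t2 = t1 + p


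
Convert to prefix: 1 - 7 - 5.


left-to-right (same/higher precedence on left): tree is (- (- 1 7) 5)
Prefix: - - 1 7 5


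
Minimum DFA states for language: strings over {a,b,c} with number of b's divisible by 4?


Track (count of b) mod 4: states 0..3, accept at 0
Minimal DFA: 4 states


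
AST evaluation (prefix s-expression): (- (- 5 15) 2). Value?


Evaluate inner: (- 5 15) = -10
Evaluate root: (- -10 2) = -12
Result: -12


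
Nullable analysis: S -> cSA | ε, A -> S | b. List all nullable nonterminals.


A nonterminal is nullable iff some alternative derives ε (directly, or every symbol in it is nullable)
Nullable: {A, S}


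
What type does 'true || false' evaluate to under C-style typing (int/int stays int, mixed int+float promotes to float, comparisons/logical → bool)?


Operand types: bool || bool
Rule: logical operators take bool operands and yield bool
Result type: bool


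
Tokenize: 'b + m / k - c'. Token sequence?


Scan left to right, longest-match per lexeme
Tokens: ID(b), OP(+), ID(m), OP(/), ID(k), OP(-), ID(c)


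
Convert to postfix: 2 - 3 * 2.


* has higher precedence, evaluate 3*2 first
Postfix: 2 3 2 * -


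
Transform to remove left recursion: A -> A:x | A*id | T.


Left-recursive alternatives: A:x, A*id; non-recursive: T
Introduce A': A -> TA', A' -> :xA' | *idA' | ε


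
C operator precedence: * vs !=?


'*' is multiplicative (level 10); '!=' is equality (level 6)
Higher level binds tighter
'*' has higher precedence than '!='


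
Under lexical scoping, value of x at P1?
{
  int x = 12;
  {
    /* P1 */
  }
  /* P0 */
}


P1's block does not declare x; resolves to the enclosing declaration at depth 0
x = 12


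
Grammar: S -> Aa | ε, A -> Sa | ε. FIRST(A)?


Per alternative of A: FIRST(Sa) = {a}; FIRST(ε) = {ε}
FIRST(A) = {a, ε}


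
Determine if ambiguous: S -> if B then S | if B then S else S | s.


dangling else: 'if B then if B then s else s' parses two ways
Ambiguous


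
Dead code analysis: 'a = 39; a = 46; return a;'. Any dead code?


first assignment to a is overwritten before any read
Dead: 'a = 39'


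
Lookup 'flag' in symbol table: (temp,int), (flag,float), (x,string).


Lookup 'flag' → type float


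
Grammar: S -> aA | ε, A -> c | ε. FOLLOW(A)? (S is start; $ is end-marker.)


$ ∈ FOLLOW(S). For each A -> αBβ: add FIRST(β)\{ε} to FOLLOW(B); if β nullable, add FOLLOW(A).
FOLLOW(A) = {$}


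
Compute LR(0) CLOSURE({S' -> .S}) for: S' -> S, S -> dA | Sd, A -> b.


Start: S' -> .S
For each item with dot before a nonterminal B, add B -> .γ for every B-production
Closure: [S' -> .S, S -> .dA, S -> .Sd]


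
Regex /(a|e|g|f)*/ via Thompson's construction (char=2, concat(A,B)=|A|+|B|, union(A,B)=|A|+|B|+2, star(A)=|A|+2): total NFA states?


Syntax tree has 4 char leaf(s), 3 union(s), 1 star(s)
chars contribute 4×2 = 8; each union adds +2; each star adds +2
Total: 8 + 6 + 2 = 16 states


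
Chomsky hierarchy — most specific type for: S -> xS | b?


Right-linear: every RHS is a terminal or a terminal followed by one nonterminal
Classification: Type 3 (Regular)


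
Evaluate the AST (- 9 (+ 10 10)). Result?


Evaluate inner: (+ 10 10) = 20
Evaluate root: (- 9 20) = -11
Result: -11


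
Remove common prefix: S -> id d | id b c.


Common prefix: 'id'
Factored: S -> id S', S' -> d | b c


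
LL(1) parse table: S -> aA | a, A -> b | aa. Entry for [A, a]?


For [A, a]: 'a' ∈ FIRST(aa)
Entry: A -> aa


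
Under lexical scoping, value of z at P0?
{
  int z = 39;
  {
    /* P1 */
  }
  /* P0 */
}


z declared in the same block as P0
z = 39


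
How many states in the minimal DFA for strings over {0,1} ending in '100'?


Track the longest suffix of input matching a prefix of '100': 4 classes (prefixes of length 0..3)
Minimal DFA: 4 states


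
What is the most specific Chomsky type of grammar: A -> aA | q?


Right-linear: every RHS is a terminal or a terminal followed by one nonterminal
Classification: Type 3 (Regular)


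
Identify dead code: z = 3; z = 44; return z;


first assignment to z is overwritten before any read
Dead: 'z = 3'


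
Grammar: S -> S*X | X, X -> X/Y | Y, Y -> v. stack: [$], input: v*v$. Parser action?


no handle on stack; shift 'v'
Action: shift


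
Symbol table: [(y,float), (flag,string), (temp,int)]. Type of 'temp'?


Lookup 'temp' → type int


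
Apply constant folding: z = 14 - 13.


14 - 13 = 1 at compile time
Optimized: z = 1


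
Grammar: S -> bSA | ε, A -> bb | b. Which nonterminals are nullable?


A nonterminal is nullable iff some alternative derives ε (directly, or every symbol in it is nullable)
Nullable: {S}


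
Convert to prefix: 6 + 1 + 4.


left-to-right (same/higher precedence on left): tree is (+ (+ 6 1) 4)
Prefix: + + 6 1 4


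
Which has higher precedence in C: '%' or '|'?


'%' is multiplicative (level 10); '|' is bitwise OR (level 3)
Higher level binds tighter
'%' has higher precedence than '|'


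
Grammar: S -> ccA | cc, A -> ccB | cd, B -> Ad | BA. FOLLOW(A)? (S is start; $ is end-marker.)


$ ∈ FOLLOW(S). For each A -> αBβ: add FIRST(β)\{ε} to FOLLOW(B); if β nullable, add FOLLOW(A).
FOLLOW(A) = {$, c, d}


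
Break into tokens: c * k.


Scan left to right, longest-match per lexeme
Tokens: ID(c), OP(*), ID(k)


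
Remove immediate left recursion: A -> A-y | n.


Left-recursive alternatives: A-y; non-recursive: n
Introduce A': A -> nA', A' -> -yA' | ε


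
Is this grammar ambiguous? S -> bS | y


right-linear, alternatives start with distinct terminals 'b' vs 'y': unique leftmost derivation
Unambiguous


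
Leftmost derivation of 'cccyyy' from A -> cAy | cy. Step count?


Derivation: A => cAy => ccAyy => cccyyy
Steps: 3


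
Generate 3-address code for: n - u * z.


Break into single-operator statements:
t1 = u * z
t2 = n - t1


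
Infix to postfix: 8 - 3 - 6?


Left to right (same or higher precedence on left)
Postfix: 8 3 - 6 -


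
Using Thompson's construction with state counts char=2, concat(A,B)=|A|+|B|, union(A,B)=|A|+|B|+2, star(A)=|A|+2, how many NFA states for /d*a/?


Syntax tree has 2 char leaf(s), 0 union(s), 1 star(s)
chars contribute 2×2 = 4; each union adds +2; each star adds +2
Total: 4 + 0 + 2 = 6 states


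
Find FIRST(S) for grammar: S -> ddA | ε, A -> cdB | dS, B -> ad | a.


Per alternative of S: FIRST(ddA) = {d}; FIRST(ε) = {ε}
FIRST(S) = {d, ε}


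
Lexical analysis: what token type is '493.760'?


Pattern: digits with a decimal point
Type: FLOAT_LITERAL


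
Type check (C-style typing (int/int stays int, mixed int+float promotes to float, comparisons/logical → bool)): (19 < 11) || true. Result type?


Operand types: bool || bool
Rule: logical operators take bool operands and yield bool
Result type: bool


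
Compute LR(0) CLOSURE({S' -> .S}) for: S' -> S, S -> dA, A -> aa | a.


Start: S' -> .S
For each item with dot before a nonterminal B, add B -> .γ for every B-production
Closure: [S' -> .S, S -> .dA]


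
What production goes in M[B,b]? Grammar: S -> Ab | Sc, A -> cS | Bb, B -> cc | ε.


For [B, b]: ε is nullable and 'b' ∈ FOLLOW(B)
Entry: B -> ε


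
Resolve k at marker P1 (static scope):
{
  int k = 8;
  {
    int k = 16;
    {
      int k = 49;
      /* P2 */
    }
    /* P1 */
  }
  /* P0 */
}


k declared in the same block as P1
k = 16


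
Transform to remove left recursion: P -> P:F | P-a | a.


Left-recursive alternatives: P:F, P-a; non-recursive: a
Introduce P': P -> aP', P' -> :FP' | -aP' | ε


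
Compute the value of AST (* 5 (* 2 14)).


Evaluate inner: (* 2 14) = 28
Evaluate root: (* 5 28) = 140
Result: 140


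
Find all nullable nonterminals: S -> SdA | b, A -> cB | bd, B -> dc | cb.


A nonterminal is nullable iff some alternative derives ε (directly, or every symbol in it is nullable)
Nullable: {}


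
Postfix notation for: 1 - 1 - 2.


Left to right (same or higher precedence on left)
Postfix: 1 1 - 2 -


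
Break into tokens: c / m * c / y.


Scan left to right, longest-match per lexeme
Tokens: ID(c), OP(/), ID(m), OP(*), ID(c), OP(/), ID(y)


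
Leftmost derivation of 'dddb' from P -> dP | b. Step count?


Derivation: P => dP => ddP => dddP => dddb
Steps: 4


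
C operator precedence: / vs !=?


'/' is multiplicative (level 10); '!=' is equality (level 6)
Higher level binds tighter
'/' has higher precedence than '!='


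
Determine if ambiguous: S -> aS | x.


right-linear, alternatives start with distinct terminals 'a' vs 'x': unique leftmost derivation
Unambiguous


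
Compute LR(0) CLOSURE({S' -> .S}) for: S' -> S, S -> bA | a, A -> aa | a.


Start: S' -> .S
For each item with dot before a nonterminal B, add B -> .γ for every B-production
Closure: [S' -> .S, S -> .bA, S -> .a]


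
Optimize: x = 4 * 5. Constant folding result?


4 * 5 = 20 at compile time
Optimized: x = 20


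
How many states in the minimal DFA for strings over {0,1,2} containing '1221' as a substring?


KMP-style automaton: 4 progress states + 1 absorbing accept = 5
Minimal DFA: 5 states


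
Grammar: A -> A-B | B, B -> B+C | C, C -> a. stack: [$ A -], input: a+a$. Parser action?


no handle ('A-' is not any RHS); shift 'a'
Action: shift


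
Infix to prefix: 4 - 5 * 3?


'*' binds tighter: tree is (- 4 (* 5 3))
Prefix: - 4 * 5 3


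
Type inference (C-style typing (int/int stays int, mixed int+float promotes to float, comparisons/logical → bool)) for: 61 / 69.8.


Operand types: int / float
Rule: mixed int/float promotes to float; int/int stays int
Result type: float


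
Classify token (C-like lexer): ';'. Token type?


Pattern: delimiter/punctuation
Type: PUNCTUATION


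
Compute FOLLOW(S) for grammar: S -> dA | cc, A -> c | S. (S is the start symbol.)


$ ∈ FOLLOW(S). For each A -> αBβ: add FIRST(β)\{ε} to FOLLOW(B); if β nullable, add FOLLOW(A).
FOLLOW(S) = {$}


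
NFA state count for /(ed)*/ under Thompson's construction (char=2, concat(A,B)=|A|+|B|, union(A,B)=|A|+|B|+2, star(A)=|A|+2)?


Syntax tree has 2 char leaf(s), 0 union(s), 1 star(s)
chars contribute 2×2 = 4; each union adds +2; each star adds +2
Total: 4 + 0 + 2 = 6 states


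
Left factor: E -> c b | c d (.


Common prefix: 'c'
Factored: E -> c E', E' -> b | d (


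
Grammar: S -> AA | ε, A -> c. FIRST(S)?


Per alternative of S: FIRST(AA) = {c}; FIRST(ε) = {ε}
FIRST(S) = {c, ε}


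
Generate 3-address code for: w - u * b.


Break into single-operator statements:
t1 = u * b
t2 = w - t1


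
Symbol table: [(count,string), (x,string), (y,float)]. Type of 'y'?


Lookup 'y' → type float


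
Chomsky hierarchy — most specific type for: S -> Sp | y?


Left-linear: every RHS is a terminal or one nonterminal followed by a terminal
Classification: Type 3 (Regular)


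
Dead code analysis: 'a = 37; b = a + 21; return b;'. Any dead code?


a is read by b's definition; b is returned
No dead code


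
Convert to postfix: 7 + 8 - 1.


Left to right (same or higher precedence on left)
Postfix: 7 8 + 1 -


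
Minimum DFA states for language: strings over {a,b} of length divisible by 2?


Track length mod 2: states 0..1, accept at 0
Minimal DFA: 2 states


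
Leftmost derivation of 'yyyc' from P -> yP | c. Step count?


Derivation: P => yP => yyP => yyyP => yyyc
Steps: 4


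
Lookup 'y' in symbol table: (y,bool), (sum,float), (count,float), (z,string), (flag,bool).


Lookup 'y' → type bool


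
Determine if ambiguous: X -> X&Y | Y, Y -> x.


precedence layered via separate nonterminal Y: deterministic
Unambiguous


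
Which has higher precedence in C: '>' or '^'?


'>' is relational (level 7); '^' is bitwise XOR (level 4)
Higher level binds tighter
'>' has higher precedence than '^'


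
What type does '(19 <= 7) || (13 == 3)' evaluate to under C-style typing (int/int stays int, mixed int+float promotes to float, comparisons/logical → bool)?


Operand types: bool || bool
Rule: logical operators take bool operands and yield bool
Result type: bool


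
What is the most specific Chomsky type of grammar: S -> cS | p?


Right-linear: every RHS is a terminal or a terminal followed by one nonterminal
Classification: Type 3 (Regular)


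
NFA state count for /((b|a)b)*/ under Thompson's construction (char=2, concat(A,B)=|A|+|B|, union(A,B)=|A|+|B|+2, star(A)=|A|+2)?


Syntax tree has 3 char leaf(s), 1 union(s), 1 star(s)
chars contribute 3×2 = 6; each union adds +2; each star adds +2
Total: 6 + 2 + 2 = 10 states


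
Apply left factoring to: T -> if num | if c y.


Common prefix: 'if'
Factored: T -> if T', T' -> num | c y


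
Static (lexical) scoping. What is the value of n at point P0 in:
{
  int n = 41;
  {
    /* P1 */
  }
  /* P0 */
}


n declared in the same block as P0
n = 41


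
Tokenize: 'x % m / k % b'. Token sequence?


Scan left to right, longest-match per lexeme
Tokens: ID(x), OP(%), ID(m), OP(/), ID(k), OP(%), ID(b)


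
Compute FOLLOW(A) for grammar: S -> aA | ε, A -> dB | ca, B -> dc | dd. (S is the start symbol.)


$ ∈ FOLLOW(S). For each A -> αBβ: add FIRST(β)\{ε} to FOLLOW(B); if β nullable, add FOLLOW(A).
FOLLOW(A) = {$}


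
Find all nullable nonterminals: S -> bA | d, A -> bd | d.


A nonterminal is nullable iff some alternative derives ε (directly, or every symbol in it is nullable)
Nullable: {}


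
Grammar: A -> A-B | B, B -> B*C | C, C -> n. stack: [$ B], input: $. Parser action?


lookahead ∉ {*} so B won't extend; reduce A -> B
Action: reduce (A -> B)


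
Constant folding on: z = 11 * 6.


11 * 6 = 66 at compile time
Optimized: z = 66


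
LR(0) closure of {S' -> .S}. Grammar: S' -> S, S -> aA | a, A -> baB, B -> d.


Start: S' -> .S
For each item with dot before a nonterminal B, add B -> .γ for every B-production
Closure: [S' -> .S, S -> .aA, S -> .a]


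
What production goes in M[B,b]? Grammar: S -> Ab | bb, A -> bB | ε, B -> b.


For [B, b]: 'b' ∈ FIRST(b)
Entry: B -> b


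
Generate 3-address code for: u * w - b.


Break into single-operator statements:
t1 = u * w
t2 = t1 - b


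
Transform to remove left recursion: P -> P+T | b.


Left-recursive alternatives: P+T; non-recursive: b
Introduce P': P -> bP', P' -> +TP' | ε


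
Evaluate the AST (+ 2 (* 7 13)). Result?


Evaluate inner: (* 7 13) = 91
Evaluate root: (+ 2 91) = 93
Result: 93


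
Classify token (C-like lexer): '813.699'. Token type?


Pattern: digits with a decimal point
Type: FLOAT_LITERAL


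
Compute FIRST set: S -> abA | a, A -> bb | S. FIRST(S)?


Per alternative of S: FIRST(abA) = {a}; FIRST(a) = {a}
FIRST(S) = {a}


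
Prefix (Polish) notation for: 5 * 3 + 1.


left-to-right (same/higher precedence on left): tree is (+ (* 5 3) 1)
Prefix: + * 5 3 1


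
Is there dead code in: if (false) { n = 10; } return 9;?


condition is constant false, so the whole block is unreachable
Dead: 'if (false) { n = 10; }'


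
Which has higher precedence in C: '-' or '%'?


'%' is multiplicative (level 10); '-' is additive (level 9)
Higher level binds tighter
'%' has higher precedence than '-'


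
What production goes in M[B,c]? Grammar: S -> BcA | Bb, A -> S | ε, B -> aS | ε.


For [B, c]: ε is nullable and 'c' ∈ FOLLOW(B)
Entry: B -> ε


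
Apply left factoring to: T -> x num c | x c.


Common prefix: 'x'
Factored: T -> x T', T' -> num c | c


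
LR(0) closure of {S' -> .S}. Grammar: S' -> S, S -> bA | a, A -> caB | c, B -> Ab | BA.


Start: S' -> .S
For each item with dot before a nonterminal B, add B -> .γ for every B-production
Closure: [S' -> .S, S -> .bA, S -> .a]


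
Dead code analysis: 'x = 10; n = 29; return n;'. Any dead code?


x is assigned but never read
Dead: 'x = 10'


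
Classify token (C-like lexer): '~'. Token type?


Pattern: operator symbol
Type: OPERATOR


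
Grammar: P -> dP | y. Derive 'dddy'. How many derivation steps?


Derivation: P => dP => ddP => dddP => dddy
Steps: 4


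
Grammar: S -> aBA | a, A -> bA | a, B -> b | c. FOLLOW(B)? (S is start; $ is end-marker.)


$ ∈ FOLLOW(S). For each A -> αBβ: add FIRST(β)\{ε} to FOLLOW(B); if β nullable, add FOLLOW(A).
FOLLOW(B) = {a, b}


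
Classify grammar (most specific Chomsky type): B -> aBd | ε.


Single nonterminal LHS, but a^n d^n is not regular
Classification: Type 2 (Context-Free)


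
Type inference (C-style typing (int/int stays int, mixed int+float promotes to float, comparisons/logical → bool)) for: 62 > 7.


Operand types: int > int
Rule: comparison yields bool
Result type: bool


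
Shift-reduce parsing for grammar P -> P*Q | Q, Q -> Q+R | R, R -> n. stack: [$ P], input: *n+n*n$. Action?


shift '*' to continue P -> P*Q
Action: shift


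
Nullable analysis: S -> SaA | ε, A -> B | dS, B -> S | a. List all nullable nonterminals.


A nonterminal is nullable iff some alternative derives ε (directly, or every symbol in it is nullable)
Nullable: {A, B, S}


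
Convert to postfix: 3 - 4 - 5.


Left to right (same or higher precedence on left)
Postfix: 3 4 - 5 -


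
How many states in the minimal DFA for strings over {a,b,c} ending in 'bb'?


Track the longest suffix of input matching a prefix of 'bb': 3 classes (prefixes of length 0..2)
Minimal DFA: 3 states


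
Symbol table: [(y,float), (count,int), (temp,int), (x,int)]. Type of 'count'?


Lookup 'count' → type int


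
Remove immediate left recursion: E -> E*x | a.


Left-recursive alternatives: E*x; non-recursive: a
Introduce E': E -> aE', E' -> *xE' | ε


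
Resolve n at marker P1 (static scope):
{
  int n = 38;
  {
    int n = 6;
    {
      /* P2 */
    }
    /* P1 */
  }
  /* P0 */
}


n declared in the same block as P1
n = 6


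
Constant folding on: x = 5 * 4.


5 * 4 = 20 at compile time
Optimized: x = 20


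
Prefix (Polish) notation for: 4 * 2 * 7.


left-to-right (same/higher precedence on left): tree is (* (* 4 2) 7)
Prefix: * * 4 2 7


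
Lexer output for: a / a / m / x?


Scan left to right, longest-match per lexeme
Tokens: ID(a), OP(/), ID(a), OP(/), ID(m), OP(/), ID(x)


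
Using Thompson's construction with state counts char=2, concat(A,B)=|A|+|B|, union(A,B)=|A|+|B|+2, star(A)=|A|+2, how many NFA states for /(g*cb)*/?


Syntax tree has 3 char leaf(s), 0 union(s), 2 star(s)
chars contribute 3×2 = 6; each union adds +2; each star adds +2
Total: 6 + 0 + 4 = 10 states


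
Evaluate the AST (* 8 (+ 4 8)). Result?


Evaluate inner: (+ 4 8) = 12
Evaluate root: (* 8 12) = 96
Result: 96


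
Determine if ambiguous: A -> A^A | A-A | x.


'x^x-x' has two parse trees (no precedence encoded between ^ and -)
Ambiguous


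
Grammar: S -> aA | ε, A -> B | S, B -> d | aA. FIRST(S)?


Per alternative of S: FIRST(aA) = {a}; FIRST(ε) = {ε}
FIRST(S) = {a, ε}


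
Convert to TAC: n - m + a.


Break into single-operator statements:
t1 = n - m
t2 = t1 + a


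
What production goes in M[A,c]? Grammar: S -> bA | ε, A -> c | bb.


For [A, c]: 'c' ∈ FIRST(c)
Entry: A -> c


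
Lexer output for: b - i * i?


Scan left to right, longest-match per lexeme
Tokens: ID(b), OP(-), ID(i), OP(*), ID(i)


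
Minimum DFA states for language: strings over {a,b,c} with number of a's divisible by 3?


Track (count of a) mod 3: states 0..2, accept at 0
Minimal DFA: 3 states


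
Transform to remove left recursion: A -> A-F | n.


Left-recursive alternatives: A-F; non-recursive: n
Introduce A': A -> nA', A' -> -FA' | ε


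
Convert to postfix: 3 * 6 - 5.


Left to right (same or higher precedence on left)
Postfix: 3 6 * 5 -


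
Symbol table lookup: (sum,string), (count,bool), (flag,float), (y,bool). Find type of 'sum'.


Lookup 'sum' → type string


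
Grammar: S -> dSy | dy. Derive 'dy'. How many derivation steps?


Derivation: S => dy
Steps: 1


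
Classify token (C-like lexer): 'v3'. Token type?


Pattern: letter/underscore followed by alphanumerics, not a keyword
Type: IDENTIFIER


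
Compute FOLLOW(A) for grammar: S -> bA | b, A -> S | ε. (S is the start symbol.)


$ ∈ FOLLOW(S). For each A -> αBβ: add FIRST(β)\{ε} to FOLLOW(B); if β nullable, add FOLLOW(A).
FOLLOW(A) = {$}


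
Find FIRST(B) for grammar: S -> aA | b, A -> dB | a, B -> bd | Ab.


Per alternative of B: FIRST(bd) = {b}; FIRST(Ab) = {a, d}
FIRST(B) = {a, b, d}


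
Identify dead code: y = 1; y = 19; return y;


first assignment to y is overwritten before any read
Dead: 'y = 1'


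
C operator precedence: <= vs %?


'%' is multiplicative (level 10); '<=' is relational (level 7)
Higher level binds tighter
'%' has higher precedence than '<='


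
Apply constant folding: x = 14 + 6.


14 + 6 = 20 at compile time
Optimized: x = 20


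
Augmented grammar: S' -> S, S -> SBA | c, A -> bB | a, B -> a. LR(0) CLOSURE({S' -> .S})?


Start: S' -> .S
For each item with dot before a nonterminal B, add B -> .γ for every B-production
Closure: [S' -> .S, S -> .SBA, S -> .c]


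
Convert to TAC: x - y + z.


Break into single-operator statements:
t1 = x - y
t2 = t1 + z


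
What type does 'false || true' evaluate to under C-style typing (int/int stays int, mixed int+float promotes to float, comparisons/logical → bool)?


Operand types: bool || bool
Rule: logical operators take bool operands and yield bool
Result type: bool


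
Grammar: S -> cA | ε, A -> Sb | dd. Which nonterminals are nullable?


A nonterminal is nullable iff some alternative derives ε (directly, or every symbol in it is nullable)
Nullable: {S}


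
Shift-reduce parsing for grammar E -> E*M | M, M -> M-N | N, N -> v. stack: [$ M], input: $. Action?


lookahead ∉ {-} so M won't extend; reduce E -> M
Action: reduce (E -> M)


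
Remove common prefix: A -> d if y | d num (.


Common prefix: 'd'
Factored: A -> d A', A' -> if y | num (


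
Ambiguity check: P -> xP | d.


right-linear, alternatives start with distinct terminals 'x' vs 'd': unique leftmost derivation
Unambiguous


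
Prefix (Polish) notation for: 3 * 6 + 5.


left-to-right (same/higher precedence on left): tree is (+ (* 3 6) 5)
Prefix: + * 3 6 5


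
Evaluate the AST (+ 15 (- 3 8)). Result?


Evaluate inner: (- 3 8) = -5
Evaluate root: (+ 15 -5) = 10
Result: 10


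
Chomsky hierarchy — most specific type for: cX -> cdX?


LHS has context (more than one symbol) and |LHS| ≤ |RHS|
Classification: Type 1 (Context-Sensitive)


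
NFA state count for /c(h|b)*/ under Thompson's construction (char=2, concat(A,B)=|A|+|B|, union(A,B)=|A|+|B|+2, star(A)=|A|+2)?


Syntax tree has 3 char leaf(s), 1 union(s), 1 star(s)
chars contribute 3×2 = 6; each union adds +2; each star adds +2
Total: 6 + 2 + 2 = 10 states


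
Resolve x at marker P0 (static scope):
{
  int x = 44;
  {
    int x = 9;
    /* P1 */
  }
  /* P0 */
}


x declared in the same block as P0
x = 44


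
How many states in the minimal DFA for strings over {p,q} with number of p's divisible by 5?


Track (count of p) mod 5: states 0..4, accept at 0
Minimal DFA: 5 states


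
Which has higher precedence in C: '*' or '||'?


'*' is multiplicative (level 10); '||' is logical OR (level 1)
Higher level binds tighter
'*' has higher precedence than '||'


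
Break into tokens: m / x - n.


Scan left to right, longest-match per lexeme
Tokens: ID(m), OP(/), ID(x), OP(-), ID(n)


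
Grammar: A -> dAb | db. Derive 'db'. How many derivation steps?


Derivation: A => db
Steps: 1


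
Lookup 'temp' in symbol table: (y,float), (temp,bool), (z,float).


Lookup 'temp' → type bool


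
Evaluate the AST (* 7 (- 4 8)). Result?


Evaluate inner: (- 4 8) = -4
Evaluate root: (* 7 -4) = -28
Result: -28


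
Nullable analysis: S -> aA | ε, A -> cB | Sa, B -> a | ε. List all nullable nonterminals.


A nonterminal is nullable iff some alternative derives ε (directly, or every symbol in it is nullable)
Nullable: {B, S}


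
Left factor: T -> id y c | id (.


Common prefix: 'id'
Factored: T -> id T', T' -> y c | (


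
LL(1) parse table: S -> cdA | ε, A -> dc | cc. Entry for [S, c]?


For [S, c]: 'c' ∈ FIRST(cdA)
Entry: S -> cdA


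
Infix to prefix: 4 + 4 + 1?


left-to-right (same/higher precedence on left): tree is (+ (+ 4 4) 1)
Prefix: + + 4 4 1


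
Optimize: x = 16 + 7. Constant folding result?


16 + 7 = 23 at compile time
Optimized: x = 23


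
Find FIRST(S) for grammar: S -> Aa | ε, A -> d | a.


Per alternative of S: FIRST(Aa) = {a, d}; FIRST(ε) = {ε}
FIRST(S) = {a, d, ε}


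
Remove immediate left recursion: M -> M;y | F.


Left-recursive alternatives: M;y; non-recursive: F
Introduce M': M -> FM', M' -> ;yM' | ε


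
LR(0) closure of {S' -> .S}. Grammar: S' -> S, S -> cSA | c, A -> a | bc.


Start: S' -> .S
For each item with dot before a nonterminal B, add B -> .γ for every B-production
Closure: [S' -> .S, S -> .cSA, S -> .c]


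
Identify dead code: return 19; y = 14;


statement follows a return and is unreachable
Dead: 'y = 14'


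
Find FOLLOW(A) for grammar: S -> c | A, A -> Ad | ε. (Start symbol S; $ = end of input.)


$ ∈ FOLLOW(S). For each A -> αBβ: add FIRST(β)\{ε} to FOLLOW(B); if β nullable, add FOLLOW(A).
FOLLOW(A) = {$, d}


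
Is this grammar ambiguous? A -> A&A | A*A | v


'v&v*v' has two parse trees (no precedence encoded between & and *)
Ambiguous
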